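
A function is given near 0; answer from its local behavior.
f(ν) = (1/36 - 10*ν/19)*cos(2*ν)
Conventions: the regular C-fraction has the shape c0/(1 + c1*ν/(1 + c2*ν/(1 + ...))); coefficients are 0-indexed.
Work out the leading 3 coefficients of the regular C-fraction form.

The regular C-fraction coefficients are [1/36, 360/19, -65161/3420].

Taylor coefficients (expand at 0): a_0 = 1/36, a_1 = -10/19, a_2 = -1/18.
c0 = a_0 = 1/36. Peel one level at a time: if S = 1 + c*ν/S' with S'(0) = 1, then c is the ν-coefficient of S and S' = c*ν/(S - 1).
S_1 = c0/f = 1 + (360/19)*ν + (130322/361)*ν^2 + ...; c1 = 360/19.
S_2 = c1*ν/(S_1 - 1) = 1 + (-65161/3420)*ν + ...; c2 = -65161/3420.


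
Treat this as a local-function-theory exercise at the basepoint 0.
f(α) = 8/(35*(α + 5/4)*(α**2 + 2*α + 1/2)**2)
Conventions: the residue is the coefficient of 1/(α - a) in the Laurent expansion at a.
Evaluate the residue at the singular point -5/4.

At the order-1 pole -5/4 set g(α) = (α - (-5/4))*f(α) = 8/(35*(α**2 + 2*α + 1/2)**2).
Simple pole: residue = g(a) at a = -5/4, which is 2048/1715.

The residue is 2048/1715.


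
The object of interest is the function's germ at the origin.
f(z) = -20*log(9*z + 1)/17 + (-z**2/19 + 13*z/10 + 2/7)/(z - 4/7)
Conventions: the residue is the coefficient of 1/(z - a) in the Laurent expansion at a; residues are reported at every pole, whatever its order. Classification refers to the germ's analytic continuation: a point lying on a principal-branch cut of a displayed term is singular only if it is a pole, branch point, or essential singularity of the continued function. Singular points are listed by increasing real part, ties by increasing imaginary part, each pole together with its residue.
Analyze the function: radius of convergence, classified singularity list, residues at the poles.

Radius of convergence at 0: 1/9.
At -1/9: a logarithmic branch point.
At 4/7: a pole of order 1; residue 4708/4655.

Denominator factor (z - 4/7): pole of order 1 at 4/7, modulus 4/7.
Branch term (-20/17)*log(1 - z/(-1/9)): its argument vanishes at z = -1/9, a logarithmic branch point, modulus 1/9.
The radius of convergence is the smallest modulus among the singular points: 1/9.
The branch term is analytic at 4/7 and contributes nothing to the residue; only the rational part matters.
At the order-1 pole 4/7 set g(z) = (z - (4/7))*(rational part) = -z**2/19 + 13*z/10 + 2/7.
Simple pole: residue = g(a) at a = 4/7, which is 4708/4655.
List the singular points by increasing real part (a conjugate pair: the negative imaginary part first).


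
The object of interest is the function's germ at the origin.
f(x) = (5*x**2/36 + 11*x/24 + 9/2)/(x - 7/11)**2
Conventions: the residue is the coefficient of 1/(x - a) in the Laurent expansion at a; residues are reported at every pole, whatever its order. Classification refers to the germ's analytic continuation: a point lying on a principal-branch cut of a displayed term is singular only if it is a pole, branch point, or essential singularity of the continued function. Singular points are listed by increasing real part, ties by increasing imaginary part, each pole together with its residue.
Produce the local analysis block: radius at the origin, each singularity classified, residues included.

Radius of convergence at 0: 7/11.
At 7/11: a pole of order 2; residue 503/792.

Denominator factor (x - 7/11)^2: pole of order 2 at 7/11, modulus 7/11.
The radius of convergence is the smallest modulus among the singular points: 7/11.
At the order-2 pole 7/11 set g(x) = (x - (7/11))^2*f(x) = 5*x**2/36 + 11*x/24 + 9/2.
Order-2 pole: residue = g'(a); g'(7/11) = 503/792, so the residue is 503/792.


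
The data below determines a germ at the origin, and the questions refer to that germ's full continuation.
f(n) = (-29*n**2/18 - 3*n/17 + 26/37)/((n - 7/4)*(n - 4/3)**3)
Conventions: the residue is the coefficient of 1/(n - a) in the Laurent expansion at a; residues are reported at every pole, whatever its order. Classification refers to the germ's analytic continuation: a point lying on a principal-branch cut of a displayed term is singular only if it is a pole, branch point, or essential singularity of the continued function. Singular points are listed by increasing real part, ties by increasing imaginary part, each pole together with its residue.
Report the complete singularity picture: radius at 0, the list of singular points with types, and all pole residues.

Radius of convergence at 0: 4/3.
At 4/3: a pole of order 3; residue 4934742/78625.
At 7/4: a pole of order 1; residue -4934742/78625.

Denominator factor (n - 4/3)^3: pole of order 3 at 4/3, modulus 4/3.
Denominator factor (n - 7/4): pole of order 1 at 7/4, modulus 7/4.
The radius of convergence is the smallest modulus among the singular points: 4/3.
At the order-3 pole 4/3 set g(n) = (n - (4/3))^3*f(n) = (-29*n**2/18 - 3*n/17 + 26/37)/(n - 7/4).
Order-3 pole: residue = g''(a)/2; g''(4/3) = 9869484/78625, so the residue is 4934742/78625.
At the order-1 pole 7/4 set g(n) = (n - (7/4))*f(n) = (-29*n**2/18 - 3*n/17 + 26/37)/(n - 4/3)**3.
Simple pole: residue = g(a) at a = 7/4, which is -4934742/78625.
List the singular points by increasing real part (a conjugate pair: the negative imaginary part first).


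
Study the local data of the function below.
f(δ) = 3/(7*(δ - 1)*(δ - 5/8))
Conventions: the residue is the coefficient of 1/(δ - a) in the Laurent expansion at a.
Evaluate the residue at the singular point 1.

The residue is 8/7.

At the order-1 pole 1 set g(δ) = (δ - (1))*f(δ) = 3/(7*(δ - 5/8)).
Simple pole: residue = g(a) at a = 1, which is 8/7.


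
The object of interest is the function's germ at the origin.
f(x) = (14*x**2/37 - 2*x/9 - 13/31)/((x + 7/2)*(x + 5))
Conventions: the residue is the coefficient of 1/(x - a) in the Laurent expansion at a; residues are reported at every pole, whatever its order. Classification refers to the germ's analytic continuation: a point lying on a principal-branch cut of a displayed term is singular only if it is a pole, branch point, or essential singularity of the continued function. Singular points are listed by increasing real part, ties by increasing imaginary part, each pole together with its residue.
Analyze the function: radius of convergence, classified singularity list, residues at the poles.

Radius of convergence at 0: 7/2.
At -5: a pole of order 1; residue -209582/30969.
At -7/2: a pole of order 1; residue 103097/30969.

Denominator factor (x + 7/2): pole of order 1 at -7/2, modulus 7/2.
Denominator factor (x + 5): pole of order 1 at -5, modulus 5.
The radius of convergence is the smallest modulus among the singular points: 7/2.
At the order-1 pole -5 set g(x) = (x - (-5))*f(x) = (14*x**2/37 - 2*x/9 - 13/31)/(x + 7/2).
Simple pole: residue = g(a) at a = -5, which is -209582/30969.
At the order-1 pole -7/2 set g(x) = (x - (-7/2))*f(x) = (14*x**2/37 - 2*x/9 - 13/31)/(x + 5).
Simple pole: residue = g(a) at a = -7/2, which is 103097/30969.
List the singular points by increasing real part (a conjugate pair: the negative imaginary part first).


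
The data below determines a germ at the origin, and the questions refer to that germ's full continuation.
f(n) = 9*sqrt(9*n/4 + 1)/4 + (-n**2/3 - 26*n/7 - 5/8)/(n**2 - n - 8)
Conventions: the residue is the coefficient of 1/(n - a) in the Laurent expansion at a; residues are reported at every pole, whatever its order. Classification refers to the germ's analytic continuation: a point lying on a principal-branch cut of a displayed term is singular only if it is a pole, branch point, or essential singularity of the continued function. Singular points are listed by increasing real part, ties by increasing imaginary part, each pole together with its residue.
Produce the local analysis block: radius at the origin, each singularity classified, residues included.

Radius of convergence at 0: 4/9.
At 1/2 - (1/2)*sqrt(33): a pole of order 1; residue -85/42 + (893/5544)*sqrt(33).
At -4/9: an algebraic (square-root) branch point.
At 1/2 + (1/2)*sqrt(33): a pole of order 1; residue -85/42 - (893/5544)*sqrt(33).

Denominator factor (n**2 - n - 8): discriminant 33, real irrational roots 1/2 + (1/2)*sqrt(33) and 1/2 - (1/2)*sqrt(33); poles of order 1, moduli 1/2 + (1/2)*sqrt(33) and -1/2 + (1/2)*sqrt(33).
Branch term (9/4)*sqrt(1 - n/(-4/9)): its argument vanishes at n = -4/9, a square-root branch point, modulus 4/9.
The radius of convergence is the smallest modulus among the singular points: 4/9.
The branch term is analytic at 1/2 - (1/2)*sqrt(33) and contributes nothing to the residue; only the rational part matters.
The factor n**2 - n - 8 splits as (n - a)(n - a') with a = 1/2 - (1/2)*sqrt(33), a' = 1/2 + (1/2)*sqrt(33). At the order-1 pole a set g(n) = (n - a)*(rational part) = [-n**2/3 - 26*n/7 - 5/8] / (n - a').
Simple pole: residue = g(a) at a = 1/2 - (1/2)*sqrt(33), which is -85/42 + (893/5544)*sqrt(33).
The branch term is analytic at 1/2 + (1/2)*sqrt(33) and contributes nothing to the residue; only the rational part matters.
The factor n**2 - n - 8 splits as (n - a)(n - a') with a = 1/2 + (1/2)*sqrt(33), a' = 1/2 - (1/2)*sqrt(33). At the order-1 pole a set g(n) = (n - a)*(rational part) = [-n**2/3 - 26*n/7 - 5/8] / (n - a').
Simple pole: residue = g(a) at a = 1/2 + (1/2)*sqrt(33), which is -85/42 - (893/5544)*sqrt(33).
List the singular points by increasing real part (a conjugate pair: the negative imaginary part first).


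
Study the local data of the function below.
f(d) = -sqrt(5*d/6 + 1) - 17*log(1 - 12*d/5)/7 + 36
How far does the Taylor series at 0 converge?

The radius of convergence is 5/12.

Branch term (-1)*sqrt(1 - d/(-6/5)): its argument vanishes at d = -6/5, a square-root branch point, modulus 6/5.
Branch term (-17/7)*log(1 - d/(5/12)): its argument vanishes at d = 5/12, a logarithmic branch point, modulus 5/12.
The radius of convergence is the smallest modulus among the singular points: 5/12.


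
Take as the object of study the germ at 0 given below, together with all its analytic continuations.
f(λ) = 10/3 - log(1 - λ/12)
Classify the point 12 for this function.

The point is a logarithmic branch point.

The term (-1)*log(1 - λ/(12)) has argument 1 - 12/(12) = 0 at 12: a logarithmic (infinitely-sheeted) branch point; the remaining terms are analytic or single-valued there.


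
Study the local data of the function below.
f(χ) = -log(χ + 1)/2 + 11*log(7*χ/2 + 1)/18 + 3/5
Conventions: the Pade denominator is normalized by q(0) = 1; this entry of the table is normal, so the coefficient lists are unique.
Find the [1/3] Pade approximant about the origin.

Taylor coefficients needed (expand at 0): a_0 = 3/5, a_1 = 59/36, a_2 = -503/144, a_3 = 3701/432, a_4 = -26267/1152.
Write the denominator as Q(χ) = 1 + q1*χ + q2*χ^2 + q3*χ^3. Requiring Q*f - P = O(χ^5) with deg P <= 1 kills the coefficients of χ^2..χ^4 in Q*f:
  χ^2: a_2 + q1*a_1 + q2*a_0 = 0, i.e. -503/144 + (59/36)*q1 + (3/5)*q2 = 0.
  χ^3: a_3 + q1*a_2 + q2*a_1 + q3*a_0 = 0, i.e. 3701/432 + (-503/144)*q1 + (59/36)*q2 + (3/5)*q3 = 0.
  χ^4: a_4 + q1*a_3 + q2*a_2 + q3*a_1 = 0, i.e. -26267/1152 + (3701/432)*q1 + (-503/144)*q2 + (59/36)*q3 = 0.
Solving this linear system: q1 = 38882924/16744637, q2 = -418787585/803742576, q3 = 2132998265/3214970304.
The numerator is Q*f truncated at degree 1: P0 = a_0 = 3/5; P1 = a_1 + q1*a_0 = 9139023707/3014034660.

The Pade approximant has numerator coefficients [3/5, 9139023707/3014034660]; denominator coefficients [1, 38882924/16744637, -418787585/803742576, 2132998265/3214970304].


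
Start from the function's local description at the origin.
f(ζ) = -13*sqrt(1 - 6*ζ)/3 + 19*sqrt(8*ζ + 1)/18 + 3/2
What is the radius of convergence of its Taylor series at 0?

The radius of convergence is 1/8.

Branch term (19/18)*sqrt(1 - ζ/(-1/8)): its argument vanishes at ζ = -1/8, a square-root branch point, modulus 1/8.
Branch term (-13/3)*sqrt(1 - ζ/(1/6)): its argument vanishes at ζ = 1/6, a square-root branch point, modulus 1/6.
The radius of convergence is the smallest modulus among the singular points: 1/8.


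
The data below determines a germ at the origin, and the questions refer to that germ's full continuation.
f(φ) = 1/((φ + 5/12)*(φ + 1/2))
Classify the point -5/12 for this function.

The point is a pole of order 1.

The denominator factor φ + 5/12 vanishes at -5/12 and appears to the power 1; the numerator there equals 1, nonzero, and no other factor vanishes.
Hence a pole whose order is the multiplicity, 1.


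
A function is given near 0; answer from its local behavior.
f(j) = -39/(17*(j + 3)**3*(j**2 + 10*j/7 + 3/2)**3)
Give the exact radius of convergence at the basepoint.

Denominator factor (j + 3)^3: pole of order 3 at -3, modulus 3.
Denominator factor (j**2 + 10*j/7 + 3/2)^3: discriminant -194/49, complex-conjugate roots (-5/7) + ((1/14)*sqrt(194))*i and (-5/7) - ((1/14)*sqrt(194))*i; poles of order 3, moduli (1/2)*sqrt(6) and (1/2)*sqrt(6).
The radius of convergence is the smallest modulus among the singular points: (1/2)*sqrt(6).

The radius of convergence is (1/2)*sqrt(6).


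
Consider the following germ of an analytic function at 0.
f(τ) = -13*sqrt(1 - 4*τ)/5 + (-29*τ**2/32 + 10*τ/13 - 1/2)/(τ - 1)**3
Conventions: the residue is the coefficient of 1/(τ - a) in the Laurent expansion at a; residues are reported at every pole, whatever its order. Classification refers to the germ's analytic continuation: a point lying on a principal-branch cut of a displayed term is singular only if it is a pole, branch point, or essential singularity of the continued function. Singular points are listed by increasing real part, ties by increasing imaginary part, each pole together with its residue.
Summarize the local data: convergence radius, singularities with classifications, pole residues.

Denominator factor (τ - 1)^3: pole of order 3 at 1, modulus 1.
Branch term (-13/5)*sqrt(1 - τ/(1/4)): its argument vanishes at τ = 1/4, a square-root branch point, modulus 1/4.
The radius of convergence is the smallest modulus among the singular points: 1/4.
The branch term is analytic at 1 and contributes nothing to the residue; only the rational part matters.
At the order-3 pole 1 set g(τ) = (τ - (1))^3*(rational part) = -29*τ**2/32 + 10*τ/13 - 1/2.
Order-3 pole: residue = g''(a)/2; g''(1) = -29/16, so the residue is -29/32.
List the singular points by increasing real part (a conjugate pair: the negative imaginary part first).

Radius of convergence at 0: 1/4.
At 1/4: an algebraic (square-root) branch point.
At 1: a pole of order 3; residue -29/32.


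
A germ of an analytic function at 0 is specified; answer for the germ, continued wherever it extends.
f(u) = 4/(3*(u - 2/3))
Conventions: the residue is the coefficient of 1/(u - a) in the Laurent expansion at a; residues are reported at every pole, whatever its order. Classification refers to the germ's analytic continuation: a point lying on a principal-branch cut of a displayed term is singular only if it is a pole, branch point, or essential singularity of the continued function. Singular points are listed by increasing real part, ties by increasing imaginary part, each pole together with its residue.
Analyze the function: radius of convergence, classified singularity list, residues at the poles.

Denominator factor (u - 2/3): pole of order 1 at 2/3, modulus 2/3.
The radius of convergence is the smallest modulus among the singular points: 2/3.
At the order-1 pole 2/3 set g(u) = (u - (2/3))*f(u) = 4/3.
Simple pole: residue = g(a) at a = 2/3, which is 4/3.

Radius of convergence at 0: 2/3.
At 2/3: a pole of order 1; residue 4/3.


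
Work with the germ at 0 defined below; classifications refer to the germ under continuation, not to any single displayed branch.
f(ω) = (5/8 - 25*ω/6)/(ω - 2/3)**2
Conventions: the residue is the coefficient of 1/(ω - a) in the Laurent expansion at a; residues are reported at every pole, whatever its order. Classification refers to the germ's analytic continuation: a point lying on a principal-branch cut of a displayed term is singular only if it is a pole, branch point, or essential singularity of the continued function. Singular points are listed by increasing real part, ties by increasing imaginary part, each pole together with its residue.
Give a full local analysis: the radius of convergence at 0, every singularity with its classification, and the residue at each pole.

Radius of convergence at 0: 2/3.
At 2/3: a pole of order 2; residue -25/6.

Denominator factor (ω - 2/3)^2: pole of order 2 at 2/3, modulus 2/3.
The radius of convergence is the smallest modulus among the singular points: 2/3.
At the order-2 pole 2/3 set g(ω) = (ω - (2/3))^2*f(ω) = 5/8 - 25*ω/6.
Order-2 pole: residue = g'(a); g'(2/3) = -25/6, so the residue is -25/6.


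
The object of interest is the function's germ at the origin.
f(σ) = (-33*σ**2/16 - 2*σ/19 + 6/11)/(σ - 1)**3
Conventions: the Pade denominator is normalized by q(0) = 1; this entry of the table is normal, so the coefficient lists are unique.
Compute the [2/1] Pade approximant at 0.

The Pade approximant has numerator coefficients [-6/11, -492434/208373, -10769547/3333968]; denominator coefficients [1, 1521/997].

Taylor coefficients needed (expand at 0): a_0 = -6/11, a_1 = -320/209, a_2 = -2991/3344, a_3 = 4563/3344.
Write the denominator as Q(σ) = 1 + q1*σ. Requiring Q*f - P = O(σ^4) with deg P <= 2 kills the coefficients of σ^3..σ^3 in Q*f:
  σ^3: a_3 + q1*a_2 = 0, i.e. 4563/3344 + (-2991/3344)*q1 = 0.
Solving this linear system: q1 = 1521/997.
The numerator is Q*f truncated at degree 2: P0 = a_0 = -6/11; P1 = a_1 + q1*a_0 = -492434/208373; P2 = a_2 + q1*a_1 = -10769547/3333968.


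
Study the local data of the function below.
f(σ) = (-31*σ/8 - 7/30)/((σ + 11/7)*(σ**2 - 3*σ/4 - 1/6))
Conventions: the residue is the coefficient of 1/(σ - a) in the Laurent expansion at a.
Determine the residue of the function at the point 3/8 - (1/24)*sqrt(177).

The residue is -34433/40940 + (98399/2415460)*sqrt(177).


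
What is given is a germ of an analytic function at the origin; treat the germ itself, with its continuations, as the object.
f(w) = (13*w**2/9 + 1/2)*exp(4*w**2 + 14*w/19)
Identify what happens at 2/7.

The point is a regular point.

There is no denominator, hence no pole anywhere.
The factor exp(4*w**2 + 14*w/19) is entire.
So the germ continues analytically to 2/7.


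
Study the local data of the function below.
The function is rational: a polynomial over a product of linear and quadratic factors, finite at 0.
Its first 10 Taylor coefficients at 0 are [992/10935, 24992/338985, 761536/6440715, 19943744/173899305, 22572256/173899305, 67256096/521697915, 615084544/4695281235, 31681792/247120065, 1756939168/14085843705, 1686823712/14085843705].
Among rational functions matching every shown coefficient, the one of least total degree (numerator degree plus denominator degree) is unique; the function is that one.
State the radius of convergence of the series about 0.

No rational of total degree below 8 reproduces all 10 coefficients; solving the [2/6] Pade equations on them gives f(r) = (10*r**2/19 + 6*r/31 - 31/30)/(r**2 + 3*r/4 - 9/4)**3, whose expansion matches every shown term.
Denominator factor (r**2 + 3*r/4 - 9/4)^3: discriminant 153/16, real irrational roots -3/8 + (3/8)*sqrt(17) and -3/8 - (3/8)*sqrt(17); poles of order 3, moduli -3/8 + (3/8)*sqrt(17) and 3/8 + (3/8)*sqrt(17).
The radius of convergence is the smallest modulus among the singular points: -3/8 + (3/8)*sqrt(17).

The radius of convergence is -3/8 + (3/8)*sqrt(17).


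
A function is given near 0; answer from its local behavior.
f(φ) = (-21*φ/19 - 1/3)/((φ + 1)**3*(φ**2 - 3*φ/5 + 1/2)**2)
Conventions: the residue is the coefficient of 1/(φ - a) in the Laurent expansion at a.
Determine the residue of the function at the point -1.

At the order-3 pole -1 set g(φ) = (φ - (-1))^3*f(φ) = (-21*φ/19 - 1/3)/(φ**2 - 3*φ/5 + 1/2)**2.
Order-3 pole: residue = g''(a)/2; g''(-1) = 130400/3695139, so the residue is 65200/3695139.

The residue is 65200/3695139.


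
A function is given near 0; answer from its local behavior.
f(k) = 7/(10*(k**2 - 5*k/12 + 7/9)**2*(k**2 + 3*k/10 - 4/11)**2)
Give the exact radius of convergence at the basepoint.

Denominator factor (k**2 - 5*k/12 + 7/9)^2: discriminant -47/16, complex-conjugate roots (5/24) + ((1/8)*sqrt(47))*i and (5/24) - ((1/8)*sqrt(47))*i; poles of order 2, moduli (1/3)*sqrt(7) and (1/3)*sqrt(7).
Denominator factor (k**2 + 3*k/10 - 4/11)^2: discriminant 1699/1100, real irrational roots -3/20 + (1/220)*sqrt(18689) and -3/20 - (1/220)*sqrt(18689); poles of order 2, moduli -3/20 + (1/220)*sqrt(18689) and 3/20 + (1/220)*sqrt(18689).
The radius of convergence is the smallest modulus among the singular points: -3/20 + (1/220)*sqrt(18689).

The radius of convergence is -3/20 + (1/220)*sqrt(18689).


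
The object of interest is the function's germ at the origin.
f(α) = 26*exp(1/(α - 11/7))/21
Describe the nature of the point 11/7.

The exponent 1/(α - (11/7)) has a pole at 11/7, so exp(1/(α - (11/7))) takes every nonzero value near it: an essential singularity (not a pole of any order).

The point is an essential singularity.


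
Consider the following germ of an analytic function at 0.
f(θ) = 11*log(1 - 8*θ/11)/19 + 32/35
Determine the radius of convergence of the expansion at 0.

The radius of convergence is 11/8.

Branch term (11/19)*log(1 - θ/(11/8)): its argument vanishes at θ = 11/8, a logarithmic branch point, modulus 11/8.
The radius of convergence is the smallest modulus among the singular points: 11/8.


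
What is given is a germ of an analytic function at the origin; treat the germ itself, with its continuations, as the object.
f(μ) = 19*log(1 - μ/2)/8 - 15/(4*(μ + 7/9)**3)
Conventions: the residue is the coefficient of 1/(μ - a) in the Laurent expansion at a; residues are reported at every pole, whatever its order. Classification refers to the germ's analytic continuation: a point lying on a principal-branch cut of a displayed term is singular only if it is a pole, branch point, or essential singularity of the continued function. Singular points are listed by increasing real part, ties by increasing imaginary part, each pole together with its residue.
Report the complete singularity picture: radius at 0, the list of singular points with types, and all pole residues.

Radius of convergence at 0: 7/9.
At -7/9: a pole of order 3; residue 0.
At 2: a logarithmic branch point.

Denominator factor (μ + 7/9)^3: pole of order 3 at -7/9, modulus 7/9.
Branch term (19/8)*log(1 - μ/(2)): its argument vanishes at μ = 2, a logarithmic branch point, modulus 2.
The radius of convergence is the smallest modulus among the singular points: 7/9.
The branch term is analytic at -7/9 and contributes nothing to the residue; only the rational part matters.
At the order-3 pole -7/9 set g(μ) = (μ - (-7/9))^3*(rational part) = -15/4.
Order-3 pole: residue = g''(a)/2; g''(-7/9) = 0, so the residue is 0.
List the singular points by increasing real part (a conjugate pair: the negative imaginary part first).


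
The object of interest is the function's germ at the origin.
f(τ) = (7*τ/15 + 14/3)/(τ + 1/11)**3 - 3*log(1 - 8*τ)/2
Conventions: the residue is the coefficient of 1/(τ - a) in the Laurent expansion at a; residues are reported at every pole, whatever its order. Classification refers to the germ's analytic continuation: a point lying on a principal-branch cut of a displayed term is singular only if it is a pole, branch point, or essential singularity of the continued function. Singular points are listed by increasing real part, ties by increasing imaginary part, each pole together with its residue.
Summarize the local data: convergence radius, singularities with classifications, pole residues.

Radius of convergence at 0: 1/11.
At -1/11: a pole of order 3; residue 0.
At 1/8: a logarithmic branch point.

Denominator factor (τ + 1/11)^3: pole of order 3 at -1/11, modulus 1/11.
Branch term (-3/2)*log(1 - τ/(1/8)): its argument vanishes at τ = 1/8, a logarithmic branch point, modulus 1/8.
The radius of convergence is the smallest modulus among the singular points: 1/11.
The branch term is analytic at -1/11 and contributes nothing to the residue; only the rational part matters.
At the order-3 pole -1/11 set g(τ) = (τ - (-1/11))^3*(rational part) = 7*τ/15 + 14/3.
Order-3 pole: residue = g''(a)/2; g''(-1/11) = 0, so the residue is 0.
List the singular points by increasing real part (a conjugate pair: the negative imaginary part first).


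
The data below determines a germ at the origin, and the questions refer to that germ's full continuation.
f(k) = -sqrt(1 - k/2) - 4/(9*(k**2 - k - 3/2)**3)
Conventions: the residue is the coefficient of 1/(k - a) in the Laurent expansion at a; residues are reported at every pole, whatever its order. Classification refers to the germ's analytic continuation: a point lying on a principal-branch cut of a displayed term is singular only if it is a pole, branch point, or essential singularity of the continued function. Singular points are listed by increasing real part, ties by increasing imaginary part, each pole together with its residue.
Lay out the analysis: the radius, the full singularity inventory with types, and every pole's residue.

Radius of convergence at 0: -1/2 + (1/2)*sqrt(7).
At 1/2 - (1/2)*sqrt(7): a pole of order 3; residue (8/1029)*sqrt(7).
At 1/2 + (1/2)*sqrt(7): a pole of order 3; residue -(8/1029)*sqrt(7).
At 2: an algebraic (square-root) branch point.

Denominator factor (k**2 - k - 3/2)^3: discriminant 7, real irrational roots 1/2 + (1/2)*sqrt(7) and 1/2 - (1/2)*sqrt(7); poles of order 3, moduli 1/2 + (1/2)*sqrt(7) and -1/2 + (1/2)*sqrt(7).
Branch term (-1)*sqrt(1 - k/(2)): its argument vanishes at k = 2, a square-root branch point, modulus 2.
The radius of convergence is the smallest modulus among the singular points: -1/2 + (1/2)*sqrt(7).
The branch term is analytic at 1/2 - (1/2)*sqrt(7) and contributes nothing to the residue; only the rational part matters.
The factor k**2 - k - 3/2 splits as (k - a)(k - a') with a = 1/2 - (1/2)*sqrt(7), a' = 1/2 + (1/2)*sqrt(7). At the order-3 pole a set g(k) = (k - a)^3*(rational part) = [-4/9] / (k - a')^3.
Order-3 pole: residue = g''(a)/2; g''(1/2 - (1/2)*sqrt(7)) = (16/1029)*sqrt(7), so the residue is (8/1029)*sqrt(7).
The branch term is analytic at 1/2 + (1/2)*sqrt(7) and contributes nothing to the residue; only the rational part matters.
The factor k**2 - k - 3/2 splits as (k - a)(k - a') with a = 1/2 + (1/2)*sqrt(7), a' = 1/2 - (1/2)*sqrt(7). At the order-3 pole a set g(k) = (k - a)^3*(rational part) = [-4/9] / (k - a')^3.
Order-3 pole: residue = g''(a)/2; g''(1/2 + (1/2)*sqrt(7)) = -(16/1029)*sqrt(7), so the residue is -(8/1029)*sqrt(7).
List the singular points by increasing real part (a conjugate pair: the negative imaginary part first).


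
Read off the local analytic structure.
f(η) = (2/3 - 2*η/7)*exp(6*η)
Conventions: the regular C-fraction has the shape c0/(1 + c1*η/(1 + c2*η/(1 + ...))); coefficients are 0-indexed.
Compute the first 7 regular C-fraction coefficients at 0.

Taylor coefficients (expand at 0): a_0 = 2/3, a_1 = 26/7, a_2 = 72/7, a_3 = 132/7, a_4 = 180/7, a_5 = 972/35, a_6 = 864/35.
c0 = a_0 = 2/3. Peel one level at a time: if S = 1 + c*η/S' with S'(0) = 1, then c is the η-coefficient of S and S' = c*η/(S - 1).
S_1 = c0/f = 1 + (-39/7)*η + (765/49)*η^2 + ...; c1 = -39/7.
S_2 = c1*η/(S_1 - 1) = 1 + (255/91)*η + (438/169)*η^2 + ...; c2 = 255/91.
S_3 = c2*η/(S_2 - 1) = 1 + (-1022/1105)*η + (6286/7225)*η^2 + ...; c3 = -1022/1105.
S_4 = c3*η/(S_3 - 1) = 1 + (5837/6205)*η + (13884/26645)*η^2 + ...; c4 = 5837/6205.
S_5 = c4*η/(S_4 - 1) = 1 + (-18156/32777)*η + (63495/201601)*η^2 + ...; c5 = -18156/32777.
S_6 = c5*η/(S_5 - 1) = 1 + (90885/159844)*η + ...; c6 = 90885/159844.

The regular C-fraction coefficients are [2/3, -39/7, 255/91, -1022/1105, 5837/6205, -18156/32777, 90885/159844].


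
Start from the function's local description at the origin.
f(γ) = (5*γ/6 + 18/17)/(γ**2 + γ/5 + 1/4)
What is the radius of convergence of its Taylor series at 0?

Denominator factor (γ**2 + γ/5 + 1/4): discriminant -24/25, complex-conjugate roots (-1/10) + ((1/5)*sqrt(6))*i and (-1/10) - ((1/5)*sqrt(6))*i; poles of order 1, moduli 1/2 and 1/2.
The radius of convergence is the smallest modulus among the singular points: 1/2.

The radius of convergence is 1/2.


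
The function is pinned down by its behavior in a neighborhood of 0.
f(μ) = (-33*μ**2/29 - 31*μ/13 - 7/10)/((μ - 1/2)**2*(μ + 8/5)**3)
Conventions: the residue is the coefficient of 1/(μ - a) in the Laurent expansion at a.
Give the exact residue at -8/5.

At the order-3 pole -8/5 set g(μ) = (μ - (-8/5))^3*f(μ) = (-33*μ**2/29 - 31*μ/13 - 7/10)/(μ - 1/2)**2.
Order-3 pole: residue = g''(a)/2; g''(-8/5) = 2179000/24439779, so the residue is 1089500/24439779.

The residue is 1089500/24439779.


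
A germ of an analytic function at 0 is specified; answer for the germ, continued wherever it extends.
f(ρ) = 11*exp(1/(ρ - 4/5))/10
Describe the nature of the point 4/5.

The point is an essential singularity.

The exponent 1/(ρ - (4/5)) has a pole at 4/5, so exp(1/(ρ - (4/5))) takes every nonzero value near it: an essential singularity (not a pole of any order).


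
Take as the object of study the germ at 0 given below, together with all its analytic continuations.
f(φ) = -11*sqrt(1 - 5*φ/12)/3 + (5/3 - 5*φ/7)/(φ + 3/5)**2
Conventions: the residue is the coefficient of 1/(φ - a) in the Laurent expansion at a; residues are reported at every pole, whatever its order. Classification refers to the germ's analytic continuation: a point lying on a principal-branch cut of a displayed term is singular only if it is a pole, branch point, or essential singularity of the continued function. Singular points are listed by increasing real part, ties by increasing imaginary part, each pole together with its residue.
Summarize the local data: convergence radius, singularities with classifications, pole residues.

Denominator factor (φ + 3/5)^2: pole of order 2 at -3/5, modulus 3/5.
Branch term (-11/3)*sqrt(1 - φ/(12/5)): its argument vanishes at φ = 12/5, a square-root branch point, modulus 12/5.
The radius of convergence is the smallest modulus among the singular points: 3/5.
The branch term is analytic at -3/5 and contributes nothing to the residue; only the rational part matters.
At the order-2 pole -3/5 set g(φ) = (φ - (-3/5))^2*(rational part) = 5/3 - 5*φ/7.
Order-2 pole: residue = g'(a); g'(-3/5) = -5/7, so the residue is -5/7.
List the singular points by increasing real part (a conjugate pair: the negative imaginary part first).

Radius of convergence at 0: 3/5.
At -3/5: a pole of order 2; residue -5/7.
At 12/5: an algebraic (square-root) branch point.


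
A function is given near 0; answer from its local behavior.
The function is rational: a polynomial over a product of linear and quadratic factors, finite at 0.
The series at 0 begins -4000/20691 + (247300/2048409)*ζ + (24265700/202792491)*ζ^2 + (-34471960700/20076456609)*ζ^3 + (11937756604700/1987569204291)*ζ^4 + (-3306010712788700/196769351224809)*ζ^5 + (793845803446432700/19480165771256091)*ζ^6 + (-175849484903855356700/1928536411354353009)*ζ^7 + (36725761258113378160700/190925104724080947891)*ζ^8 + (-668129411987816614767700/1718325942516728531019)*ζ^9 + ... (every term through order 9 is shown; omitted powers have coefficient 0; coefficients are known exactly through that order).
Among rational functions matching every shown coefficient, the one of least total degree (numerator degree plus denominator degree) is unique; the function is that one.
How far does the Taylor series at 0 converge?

No rational of total degree below 8 reproduces all 10 coefficients; solving the [1/7] Pade equations on them gives f(ζ) = (7*ζ/10 + 4/19)/((ζ + 9/11)*(ζ**2 - ζ - 11/10)**3), whose expansion matches every shown term.
Denominator factor (ζ**2 - ζ - 11/10)^3: discriminant 27/5, real irrational roots 1/2 + (3/10)*sqrt(15) and 1/2 - (3/10)*sqrt(15); poles of order 3, moduli 1/2 + (3/10)*sqrt(15) and -1/2 + (3/10)*sqrt(15).
Denominator factor (ζ + 9/11): pole of order 1 at -9/11, modulus 9/11.
The radius of convergence is the smallest modulus among the singular points: -1/2 + (3/10)*sqrt(15).

The radius of convergence is -1/2 + (3/10)*sqrt(15).


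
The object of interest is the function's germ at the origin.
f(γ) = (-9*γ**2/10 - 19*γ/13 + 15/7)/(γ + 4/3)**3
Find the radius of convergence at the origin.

Denominator factor (γ + 4/3)^3: pole of order 3 at -4/3, modulus 4/3.
The radius of convergence is the smallest modulus among the singular points: 4/3.

The radius of convergence is 4/3.


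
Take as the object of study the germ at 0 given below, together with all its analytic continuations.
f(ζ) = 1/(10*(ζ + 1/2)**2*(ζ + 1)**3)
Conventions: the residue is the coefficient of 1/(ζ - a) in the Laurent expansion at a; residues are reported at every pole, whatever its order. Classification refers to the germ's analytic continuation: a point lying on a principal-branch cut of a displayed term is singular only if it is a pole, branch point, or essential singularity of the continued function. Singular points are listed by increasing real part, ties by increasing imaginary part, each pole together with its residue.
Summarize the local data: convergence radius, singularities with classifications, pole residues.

Denominator factor (ζ + 1)^3: pole of order 3 at -1, modulus 1.
Denominator factor (ζ + 1/2)^2: pole of order 2 at -1/2, modulus 1/2.
The radius of convergence is the smallest modulus among the singular points: 1/2.
At the order-3 pole -1 set g(ζ) = (ζ - (-1))^3*f(ζ) = 1/(10*(ζ + 1/2)**2).
Order-3 pole: residue = g''(a)/2; g''(-1) = 48/5, so the residue is 24/5.
At the order-2 pole -1/2 set g(ζ) = (ζ - (-1/2))^2*f(ζ) = 1/(10*(ζ + 1)**3).
Order-2 pole: residue = g'(a); g'(-1/2) = -24/5, so the residue is -24/5.
List the singular points by increasing real part (a conjugate pair: the negative imaginary part first).

Radius of convergence at 0: 1/2.
At -1: a pole of order 3; residue 24/5.
At -1/2: a pole of order 2; residue -24/5.


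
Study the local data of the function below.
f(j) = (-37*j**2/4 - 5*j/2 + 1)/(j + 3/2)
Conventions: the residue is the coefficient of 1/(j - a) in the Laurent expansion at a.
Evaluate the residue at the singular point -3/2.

At the order-1 pole -3/2 set g(j) = (j - (-3/2))*f(j) = -37*j**2/4 - 5*j/2 + 1.
Simple pole: residue = g(a) at a = -3/2, which is -257/16.

The residue is -257/16.


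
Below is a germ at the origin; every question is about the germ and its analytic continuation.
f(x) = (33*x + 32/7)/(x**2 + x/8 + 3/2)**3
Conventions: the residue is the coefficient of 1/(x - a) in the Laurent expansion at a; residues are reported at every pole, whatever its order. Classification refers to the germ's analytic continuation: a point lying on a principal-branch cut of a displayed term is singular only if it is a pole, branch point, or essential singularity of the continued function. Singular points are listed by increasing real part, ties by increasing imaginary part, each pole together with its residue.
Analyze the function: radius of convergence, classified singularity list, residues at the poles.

Denominator factor (x**2 + x/8 + 3/2)^3: discriminant -383/64, complex-conjugate roots (-1/16) + ((1/16)*sqrt(383))*i and (-1/16) - ((1/16)*sqrt(383))*i; poles of order 3, moduli (1/2)*sqrt(6) and (1/2)*sqrt(6).
The radius of convergence is the smallest modulus among the singular points: (1/2)*sqrt(6).
The factor x**2 + x/8 + 3/2 splits as (x - a)(x - a') with a = (-1/16) - ((1/16)*sqrt(383))*i, a' = (-1/16) + ((1/16)*sqrt(383))*i. At the order-3 pole a set g(x) = (x - a)^3*f(x) = [33*x + 32/7] / (x - a')^3.
Order-3 pole: residue = g''(a)/2; g''((-1/16) - ((1/16)*sqrt(383))*i) = ((6905856/393273209)*sqrt(383))*i, so the residue is ((3452928/393273209)*sqrt(383))*i.
The factor x**2 + x/8 + 3/2 splits as (x - a)(x - a') with a = (-1/16) + ((1/16)*sqrt(383))*i, a' = (-1/16) - ((1/16)*sqrt(383))*i. At the order-3 pole a set g(x) = (x - a)^3*f(x) = [33*x + 32/7] / (x - a')^3.
Order-3 pole: residue = g''(a)/2; g''((-1/16) + ((1/16)*sqrt(383))*i) = -((6905856/393273209)*sqrt(383))*i, so the residue is -((3452928/393273209)*sqrt(383))*i.
List the singular points by increasing real part (a conjugate pair: the negative imaginary part first).

Radius of convergence at 0: (1/2)*sqrt(6).
At (-1/16) - ((1/16)*sqrt(383))*i: a pole of order 3; residue ((3452928/393273209)*sqrt(383))*i.
At (-1/16) + ((1/16)*sqrt(383))*i: a pole of order 3; residue -((3452928/393273209)*sqrt(383))*i.


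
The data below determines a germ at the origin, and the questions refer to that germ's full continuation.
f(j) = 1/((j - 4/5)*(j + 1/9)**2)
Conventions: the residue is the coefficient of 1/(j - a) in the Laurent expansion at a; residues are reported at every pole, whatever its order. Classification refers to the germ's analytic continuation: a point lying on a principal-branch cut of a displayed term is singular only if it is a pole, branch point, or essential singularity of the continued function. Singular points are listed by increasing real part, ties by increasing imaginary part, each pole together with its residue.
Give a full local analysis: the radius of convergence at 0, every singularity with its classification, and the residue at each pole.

Denominator factor (j - 4/5): pole of order 1 at 4/5, modulus 4/5.
Denominator factor (j + 1/9)^2: pole of order 2 at -1/9, modulus 1/9.
The radius of convergence is the smallest modulus among the singular points: 1/9.
At the order-2 pole -1/9 set g(j) = (j - (-1/9))^2*f(j) = 1/(j - 4/5).
Order-2 pole: residue = g'(a); g'(-1/9) = -2025/1681, so the residue is -2025/1681.
At the order-1 pole 4/5 set g(j) = (j - (4/5))*f(j) = (j + 1/9)**(-2).
Simple pole: residue = g(a) at a = 4/5, which is 2025/1681.
List the singular points by increasing real part (a conjugate pair: the negative imaginary part first).

Radius of convergence at 0: 1/9.
At -1/9: a pole of order 2; residue -2025/1681.
At 4/5: a pole of order 1; residue 2025/1681.


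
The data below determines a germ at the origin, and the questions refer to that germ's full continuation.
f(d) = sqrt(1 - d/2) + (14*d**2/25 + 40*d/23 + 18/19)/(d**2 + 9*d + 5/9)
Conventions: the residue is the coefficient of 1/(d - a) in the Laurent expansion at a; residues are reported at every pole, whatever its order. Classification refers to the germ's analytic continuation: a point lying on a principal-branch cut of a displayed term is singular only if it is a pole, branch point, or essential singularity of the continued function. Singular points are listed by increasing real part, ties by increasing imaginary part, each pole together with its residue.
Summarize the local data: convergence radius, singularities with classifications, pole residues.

Radius of convergence at 0: 9/2 - (1/6)*sqrt(709).
At -9/2 - (1/6)*sqrt(709): a pole of order 1; residue -949/575 - (1523071/23237475)*sqrt(709).
At -9/2 + (1/6)*sqrt(709): a pole of order 1; residue -949/575 + (1523071/23237475)*sqrt(709).
At 2: an algebraic (square-root) branch point.

Denominator factor (d**2 + 9*d + 5/9): discriminant 709/9, real irrational roots -9/2 + (1/6)*sqrt(709) and -9/2 - (1/6)*sqrt(709); poles of order 1, moduli 9/2 - (1/6)*sqrt(709) and 9/2 + (1/6)*sqrt(709).
Branch term (1)*sqrt(1 - d/(2)): its argument vanishes at d = 2, a square-root branch point, modulus 2.
The radius of convergence is the smallest modulus among the singular points: 9/2 - (1/6)*sqrt(709).
The branch term is analytic at -9/2 - (1/6)*sqrt(709) and contributes nothing to the residue; only the rational part matters.
The factor d**2 + 9*d + 5/9 splits as (d - a)(d - a') with a = -9/2 - (1/6)*sqrt(709), a' = -9/2 + (1/6)*sqrt(709). At the order-1 pole a set g(d) = (d - a)*(rational part) = [14*d**2/25 + 40*d/23 + 18/19] / (d - a').
Simple pole: residue = g(a) at a = -9/2 - (1/6)*sqrt(709), which is -949/575 - (1523071/23237475)*sqrt(709).
The branch term is analytic at -9/2 + (1/6)*sqrt(709) and contributes nothing to the residue; only the rational part matters.
The factor d**2 + 9*d + 5/9 splits as (d - a)(d - a') with a = -9/2 + (1/6)*sqrt(709), a' = -9/2 - (1/6)*sqrt(709). At the order-1 pole a set g(d) = (d - a)*(rational part) = [14*d**2/25 + 40*d/23 + 18/19] / (d - a').
Simple pole: residue = g(a) at a = -9/2 + (1/6)*sqrt(709), which is -949/575 + (1523071/23237475)*sqrt(709).
List the singular points by increasing real part (a conjugate pair: the negative imaginary part first).
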